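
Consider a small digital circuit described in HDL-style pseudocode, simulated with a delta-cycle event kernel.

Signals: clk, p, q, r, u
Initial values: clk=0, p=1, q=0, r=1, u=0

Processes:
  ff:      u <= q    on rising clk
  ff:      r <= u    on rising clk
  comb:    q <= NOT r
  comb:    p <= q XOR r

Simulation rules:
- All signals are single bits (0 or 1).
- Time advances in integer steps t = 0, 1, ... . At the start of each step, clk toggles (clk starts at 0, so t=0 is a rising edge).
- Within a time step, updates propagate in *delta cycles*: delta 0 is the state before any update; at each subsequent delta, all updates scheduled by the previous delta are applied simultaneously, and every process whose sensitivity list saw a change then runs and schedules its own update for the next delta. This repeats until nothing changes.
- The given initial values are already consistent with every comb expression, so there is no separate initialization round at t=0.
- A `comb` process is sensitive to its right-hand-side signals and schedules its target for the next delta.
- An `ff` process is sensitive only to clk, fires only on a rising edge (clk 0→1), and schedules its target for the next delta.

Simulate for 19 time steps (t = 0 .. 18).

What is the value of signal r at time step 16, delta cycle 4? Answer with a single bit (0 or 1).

0

t0.Δ0 q=0 p=1 clk=0 r=1 u=0
t0.Δ1 q=0 p=1 clk=1 r=1 u=0
t0.Δ2 q=0 p=1 clk=1 r=0 u=0
t0.Δ3 q=1 p=0 clk=1 r=0 u=0
t0.Δ4 q=1 p=1 clk=1 r=0 u=0
t1.Δ0 q=1 p=1 clk=1 r=0 u=0
t1.Δ1 q=1 p=1 clk=0 r=0 u=0
t2.Δ0 q=1 p=1 clk=0 r=0 u=0
t2.Δ1 q=1 p=1 clk=1 r=0 u=0
t2.Δ2 q=1 p=1 clk=1 r=0 u=1
t3.Δ0 q=1 p=1 clk=1 r=0 u=1
t3.Δ1 q=1 p=1 clk=0 r=0 u=1
t4.Δ0 q=1 p=1 clk=0 r=0 u=1
t4.Δ1 q=1 p=1 clk=1 r=0 u=1
t4.Δ2 q=1 p=1 clk=1 r=1 u=1
t4.Δ3 q=0 p=0 clk=1 r=1 u=1
t4.Δ4 q=0 p=1 clk=1 r=1 u=1
t5.Δ0 q=0 p=1 clk=1 r=1 u=1
t5.Δ1 q=0 p=1 clk=0 r=1 u=1
t6.Δ0 q=0 p=1 clk=0 r=1 u=1
t6.Δ1 q=0 p=1 clk=1 r=1 u=1
t6.Δ2 q=0 p=1 clk=1 r=1 u=0
t7.Δ0 q=0 p=1 clk=1 r=1 u=0
t7.Δ1 q=0 p=1 clk=0 r=1 u=0
t8.Δ0 q=0 p=1 clk=0 r=1 u=0
t8.Δ1 q=0 p=1 clk=1 r=1 u=0
t8.Δ2 q=0 p=1 clk=1 r=0 u=0
t8.Δ3 q=1 p=0 clk=1 r=0 u=0
t8.Δ4 q=1 p=1 clk=1 r=0 u=0
t9.Δ0 q=1 p=1 clk=1 r=0 u=0
t9.Δ1 q=1 p=1 clk=0 r=0 u=0
t10.Δ0 q=1 p=1 clk=0 r=0 u=0
t10.Δ1 q=1 p=1 clk=1 r=0 u=0
t10.Δ2 q=1 p=1 clk=1 r=0 u=1
t11.Δ0 q=1 p=1 clk=1 r=0 u=1
t11.Δ1 q=1 p=1 clk=0 r=0 u=1
t12.Δ0 q=1 p=1 clk=0 r=0 u=1
t12.Δ1 q=1 p=1 clk=1 r=0 u=1
t12.Δ2 q=1 p=1 clk=1 r=1 u=1
t12.Δ3 q=0 p=0 clk=1 r=1 u=1
t12.Δ4 q=0 p=1 clk=1 r=1 u=1
t13.Δ0 q=0 p=1 clk=1 r=1 u=1
t13.Δ1 q=0 p=1 clk=0 r=1 u=1
t14.Δ0 q=0 p=1 clk=0 r=1 u=1
t14.Δ1 q=0 p=1 clk=1 r=1 u=1
t14.Δ2 q=0 p=1 clk=1 r=1 u=0
t15.Δ0 q=0 p=1 clk=1 r=1 u=0
t15.Δ1 q=0 p=1 clk=0 r=1 u=0
t16.Δ0 q=0 p=1 clk=0 r=1 u=0
t16.Δ1 q=0 p=1 clk=1 r=1 u=0
t16.Δ2 q=0 p=1 clk=1 r=0 u=0
t16.Δ3 q=1 p=0 clk=1 r=0 u=0
t16.Δ4 q=1 p=1 clk=1 r=0 u=0
t17.Δ0 q=1 p=1 clk=1 r=0 u=0
t17.Δ1 q=1 p=1 clk=0 r=0 u=0
t18.Δ0 q=1 p=1 clk=0 r=0 u=0
t18.Δ1 q=1 p=1 clk=1 r=0 u=0
t18.Δ2 q=1 p=1 clk=1 r=0 u=1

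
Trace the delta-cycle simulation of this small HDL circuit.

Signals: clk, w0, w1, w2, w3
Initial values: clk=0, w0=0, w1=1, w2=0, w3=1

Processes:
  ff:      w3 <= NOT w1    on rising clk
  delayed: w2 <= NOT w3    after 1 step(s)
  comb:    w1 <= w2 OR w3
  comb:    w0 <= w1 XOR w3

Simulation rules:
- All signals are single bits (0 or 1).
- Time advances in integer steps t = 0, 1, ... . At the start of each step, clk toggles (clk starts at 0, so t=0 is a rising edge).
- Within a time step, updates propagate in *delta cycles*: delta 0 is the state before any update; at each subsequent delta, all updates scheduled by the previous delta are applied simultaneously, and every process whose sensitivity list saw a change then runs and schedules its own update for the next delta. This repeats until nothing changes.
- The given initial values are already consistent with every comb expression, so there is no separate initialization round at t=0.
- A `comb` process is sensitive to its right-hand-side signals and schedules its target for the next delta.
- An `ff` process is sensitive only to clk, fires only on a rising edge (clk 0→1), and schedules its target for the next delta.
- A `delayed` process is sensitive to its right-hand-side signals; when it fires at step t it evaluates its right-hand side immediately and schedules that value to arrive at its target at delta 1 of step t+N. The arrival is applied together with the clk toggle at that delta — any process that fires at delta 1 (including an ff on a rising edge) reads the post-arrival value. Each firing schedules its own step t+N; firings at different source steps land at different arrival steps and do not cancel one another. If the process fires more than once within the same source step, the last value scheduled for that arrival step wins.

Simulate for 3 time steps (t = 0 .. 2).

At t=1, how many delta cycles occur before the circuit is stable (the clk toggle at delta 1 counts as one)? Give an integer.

t0.Δ0 w3=1 clk=0 w2=0 w0=0 w1=1
t0.Δ1 w3=1 clk=1 w2=0 w0=0 w1=1
t0.Δ2 w3=0 clk=1 w2=0 w0=0 w1=1
t0.Δ3 w3=0 clk=1 w2=0 w0=1 w1=0
t0.Δ4 w3=0 clk=1 w2=0 w0=0 w1=0
t1.Δ0 w3=0 clk=1 w2=0 w0=0 w1=0
t1.Δ1 w3=0 clk=0 w2=1 w0=0 w1=0
t1.Δ2 w3=0 clk=0 w2=1 w0=0 w1=1
t1.Δ3 w3=0 clk=0 w2=1 w0=1 w1=1
t2.Δ0 w3=0 clk=0 w2=1 w0=1 w1=1
t2.Δ1 w3=0 clk=1 w2=1 w0=1 w1=1

3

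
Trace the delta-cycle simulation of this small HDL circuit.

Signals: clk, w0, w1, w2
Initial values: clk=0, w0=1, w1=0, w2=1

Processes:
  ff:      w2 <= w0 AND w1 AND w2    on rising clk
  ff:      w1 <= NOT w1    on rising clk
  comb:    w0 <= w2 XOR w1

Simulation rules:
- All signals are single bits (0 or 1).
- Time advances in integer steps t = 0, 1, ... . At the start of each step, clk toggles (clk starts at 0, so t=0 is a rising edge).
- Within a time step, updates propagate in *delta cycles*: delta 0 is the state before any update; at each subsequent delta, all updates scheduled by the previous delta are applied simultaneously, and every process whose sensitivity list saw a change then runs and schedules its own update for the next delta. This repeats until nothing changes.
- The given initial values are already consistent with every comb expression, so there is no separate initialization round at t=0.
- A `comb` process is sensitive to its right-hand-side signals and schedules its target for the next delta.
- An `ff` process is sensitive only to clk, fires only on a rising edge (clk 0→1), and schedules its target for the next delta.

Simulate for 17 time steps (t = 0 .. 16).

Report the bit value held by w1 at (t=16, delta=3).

1

t0.Δ0 w1=0 w2=1 clk=0 w0=1
t0.Δ1 w1=0 w2=1 clk=1 w0=1
t0.Δ2 w1=1 w2=0 clk=1 w0=1
t1.Δ0 w1=1 w2=0 clk=1 w0=1
t1.Δ1 w1=1 w2=0 clk=0 w0=1
t2.Δ0 w1=1 w2=0 clk=0 w0=1
t2.Δ1 w1=1 w2=0 clk=1 w0=1
t2.Δ2 w1=0 w2=0 clk=1 w0=1
t2.Δ3 w1=0 w2=0 clk=1 w0=0
t3.Δ0 w1=0 w2=0 clk=1 w0=0
t3.Δ1 w1=0 w2=0 clk=0 w0=0
t4.Δ0 w1=0 w2=0 clk=0 w0=0
t4.Δ1 w1=0 w2=0 clk=1 w0=0
t4.Δ2 w1=1 w2=0 clk=1 w0=0
t4.Δ3 w1=1 w2=0 clk=1 w0=1
t5.Δ0 w1=1 w2=0 clk=1 w0=1
t5.Δ1 w1=1 w2=0 clk=0 w0=1
t6.Δ0 w1=1 w2=0 clk=0 w0=1
t6.Δ1 w1=1 w2=0 clk=1 w0=1
t6.Δ2 w1=0 w2=0 clk=1 w0=1
t6.Δ3 w1=0 w2=0 clk=1 w0=0
t7.Δ0 w1=0 w2=0 clk=1 w0=0
t7.Δ1 w1=0 w2=0 clk=0 w0=0
t8.Δ0 w1=0 w2=0 clk=0 w0=0
t8.Δ1 w1=0 w2=0 clk=1 w0=0
t8.Δ2 w1=1 w2=0 clk=1 w0=0
t8.Δ3 w1=1 w2=0 clk=1 w0=1
t9.Δ0 w1=1 w2=0 clk=1 w0=1
t9.Δ1 w1=1 w2=0 clk=0 w0=1
t10.Δ0 w1=1 w2=0 clk=0 w0=1
t10.Δ1 w1=1 w2=0 clk=1 w0=1
t10.Δ2 w1=0 w2=0 clk=1 w0=1
t10.Δ3 w1=0 w2=0 clk=1 w0=0
t11.Δ0 w1=0 w2=0 clk=1 w0=0
t11.Δ1 w1=0 w2=0 clk=0 w0=0
t12.Δ0 w1=0 w2=0 clk=0 w0=0
t12.Δ1 w1=0 w2=0 clk=1 w0=0
t12.Δ2 w1=1 w2=0 clk=1 w0=0
t12.Δ3 w1=1 w2=0 clk=1 w0=1
t13.Δ0 w1=1 w2=0 clk=1 w0=1
t13.Δ1 w1=1 w2=0 clk=0 w0=1
t14.Δ0 w1=1 w2=0 clk=0 w0=1
t14.Δ1 w1=1 w2=0 clk=1 w0=1
t14.Δ2 w1=0 w2=0 clk=1 w0=1
t14.Δ3 w1=0 w2=0 clk=1 w0=0
t15.Δ0 w1=0 w2=0 clk=1 w0=0
t15.Δ1 w1=0 w2=0 clk=0 w0=0
t16.Δ0 w1=0 w2=0 clk=0 w0=0
t16.Δ1 w1=0 w2=0 clk=1 w0=0
t16.Δ2 w1=1 w2=0 clk=1 w0=0
t16.Δ3 w1=1 w2=0 clk=1 w0=1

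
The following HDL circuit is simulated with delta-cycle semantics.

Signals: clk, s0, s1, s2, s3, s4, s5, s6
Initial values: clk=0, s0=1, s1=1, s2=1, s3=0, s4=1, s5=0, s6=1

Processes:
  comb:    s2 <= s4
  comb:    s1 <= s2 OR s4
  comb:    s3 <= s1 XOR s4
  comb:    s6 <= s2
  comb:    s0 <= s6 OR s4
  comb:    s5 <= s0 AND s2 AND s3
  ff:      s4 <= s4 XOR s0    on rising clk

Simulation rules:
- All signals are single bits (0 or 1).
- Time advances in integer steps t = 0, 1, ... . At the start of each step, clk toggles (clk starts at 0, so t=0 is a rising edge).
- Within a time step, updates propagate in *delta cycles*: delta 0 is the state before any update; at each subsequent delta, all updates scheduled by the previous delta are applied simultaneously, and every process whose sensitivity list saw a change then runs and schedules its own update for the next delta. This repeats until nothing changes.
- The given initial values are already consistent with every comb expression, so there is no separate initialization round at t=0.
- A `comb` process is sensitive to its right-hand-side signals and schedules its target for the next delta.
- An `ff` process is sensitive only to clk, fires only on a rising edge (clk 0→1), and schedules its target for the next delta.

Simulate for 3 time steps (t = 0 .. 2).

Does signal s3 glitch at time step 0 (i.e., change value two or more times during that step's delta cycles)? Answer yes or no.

yes

t=0 Δ0: s5=0 s6=1 s2=1 s3=0 s4=1 s1=1 s0=1 clk=0
  Δ1: clk:0→1
  Δ2: s4:1→0
  Δ3: s2:1→0, s3:0→1
  Δ4: s6:1→0, s1:1→0
  Δ5: s3:1→0, s0:1→0
  (5Δ to stable)
t=1 Δ0: s5=0 s6=0 s2=0 s3=0 s4=0 s1=0 s0=0 clk=1
  Δ1: clk:1→0
  (1Δ to stable)
t=2 Δ0: s5=0 s6=0 s2=0 s3=0 s4=0 s1=0 s0=0 clk=0
  Δ1: clk:0→1
  (1Δ to stable)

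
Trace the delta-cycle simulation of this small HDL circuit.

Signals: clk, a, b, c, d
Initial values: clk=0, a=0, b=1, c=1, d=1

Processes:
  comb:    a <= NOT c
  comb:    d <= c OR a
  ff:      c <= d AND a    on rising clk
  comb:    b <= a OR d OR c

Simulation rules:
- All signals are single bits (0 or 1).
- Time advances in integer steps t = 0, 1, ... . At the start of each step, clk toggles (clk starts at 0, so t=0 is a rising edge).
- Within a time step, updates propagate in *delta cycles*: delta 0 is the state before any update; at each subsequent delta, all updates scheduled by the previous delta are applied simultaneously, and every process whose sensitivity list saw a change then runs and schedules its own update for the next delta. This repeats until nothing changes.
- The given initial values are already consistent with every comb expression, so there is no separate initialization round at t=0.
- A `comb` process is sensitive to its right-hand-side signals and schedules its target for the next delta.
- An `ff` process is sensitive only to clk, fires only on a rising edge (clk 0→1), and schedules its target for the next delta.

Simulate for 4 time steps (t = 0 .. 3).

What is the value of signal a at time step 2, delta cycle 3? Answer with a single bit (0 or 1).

t=0 Δ0: c=1 b=1 a=0 d=1 clk=0
  Δ1: clk:0→1
  Δ2: c:1→0
  Δ3: a:0→1, d:1→0
  Δ4: d:0→1
  (4Δ to stable)
t=1 Δ0: c=0 b=1 a=1 d=1 clk=1
  Δ1: clk:1→0
  (1Δ to stable)
t=2 Δ0: c=0 b=1 a=1 d=1 clk=0
  Δ1: clk:0→1
  Δ2: c:0→1
  Δ3: a:1→0
  (3Δ to stable)
t=3 Δ0: c=1 b=1 a=0 d=1 clk=1
  Δ1: clk:1→0
  (1Δ to stable)

0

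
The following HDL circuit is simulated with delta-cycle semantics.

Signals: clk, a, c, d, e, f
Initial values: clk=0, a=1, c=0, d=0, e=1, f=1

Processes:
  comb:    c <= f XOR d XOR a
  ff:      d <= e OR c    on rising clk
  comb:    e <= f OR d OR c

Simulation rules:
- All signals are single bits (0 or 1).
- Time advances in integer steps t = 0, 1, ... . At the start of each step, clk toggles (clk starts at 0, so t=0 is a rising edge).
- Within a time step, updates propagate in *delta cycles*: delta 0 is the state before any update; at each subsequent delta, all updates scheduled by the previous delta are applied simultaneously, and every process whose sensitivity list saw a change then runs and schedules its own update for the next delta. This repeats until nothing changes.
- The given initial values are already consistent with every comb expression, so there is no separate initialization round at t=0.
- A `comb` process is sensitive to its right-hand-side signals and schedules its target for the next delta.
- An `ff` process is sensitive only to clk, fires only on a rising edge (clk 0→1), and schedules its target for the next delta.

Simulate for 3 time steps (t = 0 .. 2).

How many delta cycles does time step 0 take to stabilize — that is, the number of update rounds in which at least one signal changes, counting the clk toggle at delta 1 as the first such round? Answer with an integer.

3

t0.Δ0 a=1 f=1 e=1 c=0 clk=0 d=0
t0.Δ1 a=1 f=1 e=1 c=0 clk=1 d=0
t0.Δ2 a=1 f=1 e=1 c=0 clk=1 d=1
t0.Δ3 a=1 f=1 e=1 c=1 clk=1 d=1
t1.Δ0 a=1 f=1 e=1 c=1 clk=1 d=1
t1.Δ1 a=1 f=1 e=1 c=1 clk=0 d=1
t2.Δ0 a=1 f=1 e=1 c=1 clk=0 d=1
t2.Δ1 a=1 f=1 e=1 c=1 clk=1 d=1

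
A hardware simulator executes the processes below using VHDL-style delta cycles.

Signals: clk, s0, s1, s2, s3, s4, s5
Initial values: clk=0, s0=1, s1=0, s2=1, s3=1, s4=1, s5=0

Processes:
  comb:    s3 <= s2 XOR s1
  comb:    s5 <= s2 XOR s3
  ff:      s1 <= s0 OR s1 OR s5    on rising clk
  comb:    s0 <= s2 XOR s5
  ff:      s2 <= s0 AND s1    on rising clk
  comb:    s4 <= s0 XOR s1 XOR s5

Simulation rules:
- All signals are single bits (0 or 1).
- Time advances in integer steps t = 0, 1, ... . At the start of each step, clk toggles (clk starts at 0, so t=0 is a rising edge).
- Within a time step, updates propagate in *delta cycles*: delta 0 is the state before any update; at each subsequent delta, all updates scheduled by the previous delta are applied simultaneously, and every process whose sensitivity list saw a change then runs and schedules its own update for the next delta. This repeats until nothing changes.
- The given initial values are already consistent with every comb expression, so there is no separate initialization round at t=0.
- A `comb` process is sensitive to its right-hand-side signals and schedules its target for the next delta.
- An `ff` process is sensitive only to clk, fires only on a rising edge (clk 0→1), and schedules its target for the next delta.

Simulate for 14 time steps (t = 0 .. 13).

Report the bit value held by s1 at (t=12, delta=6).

1

t0.Δ0 clk=0 s2=1 s5=0 s1=0 s4=1 s3=1 s0=1
t0.Δ1 clk=1 s2=1 s5=0 s1=0 s4=1 s3=1 s0=1
t0.Δ2 clk=1 s2=0 s5=0 s1=1 s4=1 s3=1 s0=1
t0.Δ3 clk=1 s2=0 s5=1 s1=1 s4=0 s3=1 s0=0
t0.Δ4 clk=1 s2=0 s5=1 s1=1 s4=0 s3=1 s0=1
t0.Δ5 clk=1 s2=0 s5=1 s1=1 s4=1 s3=1 s0=1
t1.Δ0 clk=1 s2=0 s5=1 s1=1 s4=1 s3=1 s0=1
t1.Δ1 clk=0 s2=0 s5=1 s1=1 s4=1 s3=1 s0=1
t2.Δ0 clk=0 s2=0 s5=1 s1=1 s4=1 s3=1 s0=1
t2.Δ1 clk=1 s2=0 s5=1 s1=1 s4=1 s3=1 s0=1
t2.Δ2 clk=1 s2=1 s5=1 s1=1 s4=1 s3=1 s0=1
t2.Δ3 clk=1 s2=1 s5=0 s1=1 s4=1 s3=0 s0=0
t2.Δ4 clk=1 s2=1 s5=1 s1=1 s4=1 s3=0 s0=1
t2.Δ5 clk=1 s2=1 s5=1 s1=1 s4=1 s3=0 s0=0
t2.Δ6 clk=1 s2=1 s5=1 s1=1 s4=0 s3=0 s0=0
t3.Δ0 clk=1 s2=1 s5=1 s1=1 s4=0 s3=0 s0=0
t3.Δ1 clk=0 s2=1 s5=1 s1=1 s4=0 s3=0 s0=0
t4.Δ0 clk=0 s2=1 s5=1 s1=1 s4=0 s3=0 s0=0
t4.Δ1 clk=1 s2=1 s5=1 s1=1 s4=0 s3=0 s0=0
t4.Δ2 clk=1 s2=0 s5=1 s1=1 s4=0 s3=0 s0=0
t4.Δ3 clk=1 s2=0 s5=0 s1=1 s4=0 s3=1 s0=1
t4.Δ4 clk=1 s2=0 s5=1 s1=1 s4=0 s3=1 s0=0
t4.Δ5 clk=1 s2=0 s5=1 s1=1 s4=0 s3=1 s0=1
t4.Δ6 clk=1 s2=0 s5=1 s1=1 s4=1 s3=1 s0=1
t5.Δ0 clk=1 s2=0 s5=1 s1=1 s4=1 s3=1 s0=1
t5.Δ1 clk=0 s2=0 s5=1 s1=1 s4=1 s3=1 s0=1
t6.Δ0 clk=0 s2=0 s5=1 s1=1 s4=1 s3=1 s0=1
t6.Δ1 clk=1 s2=0 s5=1 s1=1 s4=1 s3=1 s0=1
t6.Δ2 clk=1 s2=1 s5=1 s1=1 s4=1 s3=1 s0=1
t6.Δ3 clk=1 s2=1 s5=0 s1=1 s4=1 s3=0 s0=0
t6.Δ4 clk=1 s2=1 s5=1 s1=1 s4=1 s3=0 s0=1
t6.Δ5 clk=1 s2=1 s5=1 s1=1 s4=1 s3=0 s0=0
t6.Δ6 clk=1 s2=1 s5=1 s1=1 s4=0 s3=0 s0=0
t7.Δ0 clk=1 s2=1 s5=1 s1=1 s4=0 s3=0 s0=0
t7.Δ1 clk=0 s2=1 s5=1 s1=1 s4=0 s3=0 s0=0
t8.Δ0 clk=0 s2=1 s5=1 s1=1 s4=0 s3=0 s0=0
t8.Δ1 clk=1 s2=1 s5=1 s1=1 s4=0 s3=0 s0=0
t8.Δ2 clk=1 s2=0 s5=1 s1=1 s4=0 s3=0 s0=0
t8.Δ3 clk=1 s2=0 s5=0 s1=1 s4=0 s3=1 s0=1
t8.Δ4 clk=1 s2=0 s5=1 s1=1 s4=0 s3=1 s0=0
t8.Δ5 clk=1 s2=0 s5=1 s1=1 s4=0 s3=1 s0=1
t8.Δ6 clk=1 s2=0 s5=1 s1=1 s4=1 s3=1 s0=1
t9.Δ0 clk=1 s2=0 s5=1 s1=1 s4=1 s3=1 s0=1
t9.Δ1 clk=0 s2=0 s5=1 s1=1 s4=1 s3=1 s0=1
t10.Δ0 clk=0 s2=0 s5=1 s1=1 s4=1 s3=1 s0=1
t10.Δ1 clk=1 s2=0 s5=1 s1=1 s4=1 s3=1 s0=1
t10.Δ2 clk=1 s2=1 s5=1 s1=1 s4=1 s3=1 s0=1
t10.Δ3 clk=1 s2=1 s5=0 s1=1 s4=1 s3=0 s0=0
t10.Δ4 clk=1 s2=1 s5=1 s1=1 s4=1 s3=0 s0=1
t10.Δ5 clk=1 s2=1 s5=1 s1=1 s4=1 s3=0 s0=0
t10.Δ6 clk=1 s2=1 s5=1 s1=1 s4=0 s3=0 s0=0
t11.Δ0 clk=1 s2=1 s5=1 s1=1 s4=0 s3=0 s0=0
t11.Δ1 clk=0 s2=1 s5=1 s1=1 s4=0 s3=0 s0=0
t12.Δ0 clk=0 s2=1 s5=1 s1=1 s4=0 s3=0 s0=0
t12.Δ1 clk=1 s2=1 s5=1 s1=1 s4=0 s3=0 s0=0
t12.Δ2 clk=1 s2=0 s5=1 s1=1 s4=0 s3=0 s0=0
t12.Δ3 clk=1 s2=0 s5=0 s1=1 s4=0 s3=1 s0=1
t12.Δ4 clk=1 s2=0 s5=1 s1=1 s4=0 s3=1 s0=0
t12.Δ5 clk=1 s2=0 s5=1 s1=1 s4=0 s3=1 s0=1
t12.Δ6 clk=1 s2=0 s5=1 s1=1 s4=1 s3=1 s0=1
t13.Δ0 clk=1 s2=0 s5=1 s1=1 s4=1 s3=1 s0=1
t13.Δ1 clk=0 s2=0 s5=1 s1=1 s4=1 s3=1 s0=1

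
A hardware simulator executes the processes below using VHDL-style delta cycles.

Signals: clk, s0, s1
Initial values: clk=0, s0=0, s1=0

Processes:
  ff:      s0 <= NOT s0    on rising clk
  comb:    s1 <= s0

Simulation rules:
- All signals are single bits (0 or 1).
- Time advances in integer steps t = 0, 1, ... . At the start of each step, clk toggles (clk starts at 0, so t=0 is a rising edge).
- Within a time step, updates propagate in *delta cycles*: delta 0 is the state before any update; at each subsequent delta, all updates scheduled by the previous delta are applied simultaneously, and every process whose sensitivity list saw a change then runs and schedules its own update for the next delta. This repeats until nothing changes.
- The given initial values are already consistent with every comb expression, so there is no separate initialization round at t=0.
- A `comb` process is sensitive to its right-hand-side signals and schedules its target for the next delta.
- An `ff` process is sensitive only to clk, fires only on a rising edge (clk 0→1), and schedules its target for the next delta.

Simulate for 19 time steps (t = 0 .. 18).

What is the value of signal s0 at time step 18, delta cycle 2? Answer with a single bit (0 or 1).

0

t0.Δ0 s1=0 s0=0 clk=0
t0.Δ1 s1=0 s0=0 clk=1
t0.Δ2 s1=0 s0=1 clk=1
t0.Δ3 s1=1 s0=1 clk=1
t1.Δ0 s1=1 s0=1 clk=1
t1.Δ1 s1=1 s0=1 clk=0
t2.Δ0 s1=1 s0=1 clk=0
t2.Δ1 s1=1 s0=1 clk=1
t2.Δ2 s1=1 s0=0 clk=1
t2.Δ3 s1=0 s0=0 clk=1
t3.Δ0 s1=0 s0=0 clk=1
t3.Δ1 s1=0 s0=0 clk=0
t4.Δ0 s1=0 s0=0 clk=0
t4.Δ1 s1=0 s0=0 clk=1
t4.Δ2 s1=0 s0=1 clk=1
t4.Δ3 s1=1 s0=1 clk=1
t5.Δ0 s1=1 s0=1 clk=1
t5.Δ1 s1=1 s0=1 clk=0
t6.Δ0 s1=1 s0=1 clk=0
t6.Δ1 s1=1 s0=1 clk=1
t6.Δ2 s1=1 s0=0 clk=1
t6.Δ3 s1=0 s0=0 clk=1
t7.Δ0 s1=0 s0=0 clk=1
t7.Δ1 s1=0 s0=0 clk=0
t8.Δ0 s1=0 s0=0 clk=0
t8.Δ1 s1=0 s0=0 clk=1
t8.Δ2 s1=0 s0=1 clk=1
t8.Δ3 s1=1 s0=1 clk=1
t9.Δ0 s1=1 s0=1 clk=1
t9.Δ1 s1=1 s0=1 clk=0
t10.Δ0 s1=1 s0=1 clk=0
t10.Δ1 s1=1 s0=1 clk=1
t10.Δ2 s1=1 s0=0 clk=1
t10.Δ3 s1=0 s0=0 clk=1
t11.Δ0 s1=0 s0=0 clk=1
t11.Δ1 s1=0 s0=0 clk=0
t12.Δ0 s1=0 s0=0 clk=0
t12.Δ1 s1=0 s0=0 clk=1
t12.Δ2 s1=0 s0=1 clk=1
t12.Δ3 s1=1 s0=1 clk=1
t13.Δ0 s1=1 s0=1 clk=1
t13.Δ1 s1=1 s0=1 clk=0
t14.Δ0 s1=1 s0=1 clk=0
t14.Δ1 s1=1 s0=1 clk=1
t14.Δ2 s1=1 s0=0 clk=1
t14.Δ3 s1=0 s0=0 clk=1
t15.Δ0 s1=0 s0=0 clk=1
t15.Δ1 s1=0 s0=0 clk=0
t16.Δ0 s1=0 s0=0 clk=0
t16.Δ1 s1=0 s0=0 clk=1
t16.Δ2 s1=0 s0=1 clk=1
t16.Δ3 s1=1 s0=1 clk=1
t17.Δ0 s1=1 s0=1 clk=1
t17.Δ1 s1=1 s0=1 clk=0
t18.Δ0 s1=1 s0=1 clk=0
t18.Δ1 s1=1 s0=1 clk=1
t18.Δ2 s1=1 s0=0 clk=1
t18.Δ3 s1=0 s0=0 clk=1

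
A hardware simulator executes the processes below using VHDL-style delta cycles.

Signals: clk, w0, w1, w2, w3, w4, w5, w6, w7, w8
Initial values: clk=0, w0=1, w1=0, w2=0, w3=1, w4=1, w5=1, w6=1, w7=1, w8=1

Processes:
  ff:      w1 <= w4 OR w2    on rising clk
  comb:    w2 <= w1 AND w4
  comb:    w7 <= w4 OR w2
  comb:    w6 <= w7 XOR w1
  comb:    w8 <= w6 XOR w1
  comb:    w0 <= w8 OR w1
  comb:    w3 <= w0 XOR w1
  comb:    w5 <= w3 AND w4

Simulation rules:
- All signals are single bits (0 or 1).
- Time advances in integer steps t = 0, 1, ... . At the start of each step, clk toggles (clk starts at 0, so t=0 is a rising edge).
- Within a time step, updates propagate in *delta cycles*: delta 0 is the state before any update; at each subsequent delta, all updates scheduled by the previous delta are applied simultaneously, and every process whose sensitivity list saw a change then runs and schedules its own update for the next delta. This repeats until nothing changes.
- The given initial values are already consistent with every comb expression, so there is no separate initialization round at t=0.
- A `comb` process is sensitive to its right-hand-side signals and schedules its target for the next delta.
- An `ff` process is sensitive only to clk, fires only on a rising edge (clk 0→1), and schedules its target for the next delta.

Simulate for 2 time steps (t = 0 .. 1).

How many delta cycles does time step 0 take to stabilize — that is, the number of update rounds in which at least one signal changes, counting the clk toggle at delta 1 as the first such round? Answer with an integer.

4

t0.Δ0 clk=0 w0=1 w4=1 w1=0 w8=1 w7=1 w3=1 w6=1 w5=1 w2=0
t0.Δ1 clk=1 w0=1 w4=1 w1=0 w8=1 w7=1 w3=1 w6=1 w5=1 w2=0
t0.Δ2 clk=1 w0=1 w4=1 w1=1 w8=1 w7=1 w3=1 w6=1 w5=1 w2=0
t0.Δ3 clk=1 w0=1 w4=1 w1=1 w8=0 w7=1 w3=0 w6=0 w5=1 w2=1
t0.Δ4 clk=1 w0=1 w4=1 w1=1 w8=1 w7=1 w3=0 w6=0 w5=0 w2=1
t1.Δ0 clk=1 w0=1 w4=1 w1=1 w8=1 w7=1 w3=0 w6=0 w5=0 w2=1
t1.Δ1 clk=0 w0=1 w4=1 w1=1 w8=1 w7=1 w3=0 w6=0 w5=0 w2=1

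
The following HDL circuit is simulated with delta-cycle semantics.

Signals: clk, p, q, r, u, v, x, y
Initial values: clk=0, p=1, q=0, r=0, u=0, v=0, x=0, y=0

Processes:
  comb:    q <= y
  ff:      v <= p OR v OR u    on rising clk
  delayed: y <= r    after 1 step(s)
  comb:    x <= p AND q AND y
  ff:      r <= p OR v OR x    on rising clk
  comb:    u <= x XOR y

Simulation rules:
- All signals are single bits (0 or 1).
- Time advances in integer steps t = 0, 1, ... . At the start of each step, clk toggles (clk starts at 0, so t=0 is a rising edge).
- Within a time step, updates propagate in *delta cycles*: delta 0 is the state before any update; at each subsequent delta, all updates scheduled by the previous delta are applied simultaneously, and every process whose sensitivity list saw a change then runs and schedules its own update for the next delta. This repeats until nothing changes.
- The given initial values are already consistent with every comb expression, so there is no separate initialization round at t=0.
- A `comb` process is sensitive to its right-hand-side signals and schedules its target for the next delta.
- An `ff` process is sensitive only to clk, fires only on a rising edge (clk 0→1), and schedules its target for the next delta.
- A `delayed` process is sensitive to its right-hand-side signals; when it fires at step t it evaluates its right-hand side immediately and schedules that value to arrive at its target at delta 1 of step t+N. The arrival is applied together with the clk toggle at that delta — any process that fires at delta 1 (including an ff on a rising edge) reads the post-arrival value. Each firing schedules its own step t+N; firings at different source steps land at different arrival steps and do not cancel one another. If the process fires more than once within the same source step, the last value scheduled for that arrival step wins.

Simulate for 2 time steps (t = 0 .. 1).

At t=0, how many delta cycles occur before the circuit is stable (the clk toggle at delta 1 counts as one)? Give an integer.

[bits: q,y,r,v,p,clk,x,u]
t=0: Δ0=00001000 Δ1=00001100 Δ2=00111100 | 2Δ
t=1: Δ0=00111100 Δ1=01111000 Δ2=11111001 Δ3=11111011 Δ4=11111010 | 4Δ

2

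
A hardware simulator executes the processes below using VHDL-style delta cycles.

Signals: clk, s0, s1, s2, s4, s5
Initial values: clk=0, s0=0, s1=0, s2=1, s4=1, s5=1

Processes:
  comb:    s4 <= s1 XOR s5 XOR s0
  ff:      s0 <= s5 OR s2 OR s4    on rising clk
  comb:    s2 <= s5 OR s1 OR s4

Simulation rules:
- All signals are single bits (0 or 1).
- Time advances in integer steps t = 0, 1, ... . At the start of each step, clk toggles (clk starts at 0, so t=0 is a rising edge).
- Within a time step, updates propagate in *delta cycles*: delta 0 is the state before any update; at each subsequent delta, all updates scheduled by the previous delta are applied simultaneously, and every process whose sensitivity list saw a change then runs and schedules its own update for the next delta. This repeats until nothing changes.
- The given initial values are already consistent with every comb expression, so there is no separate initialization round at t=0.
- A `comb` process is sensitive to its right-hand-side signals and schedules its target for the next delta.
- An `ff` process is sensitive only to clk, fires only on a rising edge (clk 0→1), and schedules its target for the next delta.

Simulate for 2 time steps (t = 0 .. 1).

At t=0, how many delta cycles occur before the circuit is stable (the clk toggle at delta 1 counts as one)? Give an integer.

3

t0.Δ0 s0=0 s1=0 s5=1 clk=0 s2=1 s4=1
t0.Δ1 s0=0 s1=0 s5=1 clk=1 s2=1 s4=1
t0.Δ2 s0=1 s1=0 s5=1 clk=1 s2=1 s4=1
t0.Δ3 s0=1 s1=0 s5=1 clk=1 s2=1 s4=0
t1.Δ0 s0=1 s1=0 s5=1 clk=1 s2=1 s4=0
t1.Δ1 s0=1 s1=0 s5=1 clk=0 s2=1 s4=0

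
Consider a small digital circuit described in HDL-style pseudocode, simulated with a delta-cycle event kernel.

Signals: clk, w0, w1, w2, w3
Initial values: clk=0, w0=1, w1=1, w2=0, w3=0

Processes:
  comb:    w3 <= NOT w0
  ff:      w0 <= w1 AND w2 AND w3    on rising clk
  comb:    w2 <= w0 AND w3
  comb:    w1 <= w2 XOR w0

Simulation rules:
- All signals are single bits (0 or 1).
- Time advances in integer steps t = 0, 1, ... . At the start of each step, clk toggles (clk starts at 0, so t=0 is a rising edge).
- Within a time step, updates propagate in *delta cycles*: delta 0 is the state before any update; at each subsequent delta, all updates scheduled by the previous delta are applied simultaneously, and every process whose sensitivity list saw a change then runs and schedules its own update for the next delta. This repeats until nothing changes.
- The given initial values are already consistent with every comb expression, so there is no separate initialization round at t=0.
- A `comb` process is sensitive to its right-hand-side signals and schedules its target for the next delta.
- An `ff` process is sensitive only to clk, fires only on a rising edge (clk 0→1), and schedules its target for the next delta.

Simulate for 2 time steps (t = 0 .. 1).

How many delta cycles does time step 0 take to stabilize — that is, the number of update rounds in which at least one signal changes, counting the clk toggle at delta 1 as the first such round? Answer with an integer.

3

t0.Δ0 w0=1 w2=0 clk=0 w3=0 w1=1
t0.Δ1 w0=1 w2=0 clk=1 w3=0 w1=1
t0.Δ2 w0=0 w2=0 clk=1 w3=0 w1=1
t0.Δ3 w0=0 w2=0 clk=1 w3=1 w1=0
t1.Δ0 w0=0 w2=0 clk=1 w3=1 w1=0
t1.Δ1 w0=0 w2=0 clk=0 w3=1 w1=0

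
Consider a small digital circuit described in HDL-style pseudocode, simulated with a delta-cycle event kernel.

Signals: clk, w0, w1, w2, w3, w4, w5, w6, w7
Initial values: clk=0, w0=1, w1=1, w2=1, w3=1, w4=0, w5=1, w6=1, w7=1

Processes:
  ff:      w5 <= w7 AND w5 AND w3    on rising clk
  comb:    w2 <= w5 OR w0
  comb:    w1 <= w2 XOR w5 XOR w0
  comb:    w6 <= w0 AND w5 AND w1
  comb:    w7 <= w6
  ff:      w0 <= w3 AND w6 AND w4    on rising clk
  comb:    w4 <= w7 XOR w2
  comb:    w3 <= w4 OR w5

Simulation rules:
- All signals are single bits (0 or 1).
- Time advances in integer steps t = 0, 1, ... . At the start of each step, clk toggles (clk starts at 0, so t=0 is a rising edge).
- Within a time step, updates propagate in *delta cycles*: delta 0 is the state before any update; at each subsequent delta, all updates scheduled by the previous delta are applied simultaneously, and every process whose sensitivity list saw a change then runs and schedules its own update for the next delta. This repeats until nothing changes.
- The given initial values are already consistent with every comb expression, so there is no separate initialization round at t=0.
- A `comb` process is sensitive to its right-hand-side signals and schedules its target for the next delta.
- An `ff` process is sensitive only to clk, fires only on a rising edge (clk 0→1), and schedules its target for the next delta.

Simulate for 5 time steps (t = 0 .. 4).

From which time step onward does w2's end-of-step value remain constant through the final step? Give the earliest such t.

t0.Δ0 w6=1 w0=1 w5=1 w3=1 w1=1 w2=1 w4=0 clk=0 w7=1
t0.Δ1 w6=1 w0=1 w5=1 w3=1 w1=1 w2=1 w4=0 clk=1 w7=1
t0.Δ2 w6=1 w0=0 w5=1 w3=1 w1=1 w2=1 w4=0 clk=1 w7=1
t0.Δ3 w6=0 w0=0 w5=1 w3=1 w1=0 w2=1 w4=0 clk=1 w7=1
t0.Δ4 w6=0 w0=0 w5=1 w3=1 w1=0 w2=1 w4=0 clk=1 w7=0
t0.Δ5 w6=0 w0=0 w5=1 w3=1 w1=0 w2=1 w4=1 clk=1 w7=0
t1.Δ0 w6=0 w0=0 w5=1 w3=1 w1=0 w2=1 w4=1 clk=1 w7=0
t1.Δ1 w6=0 w0=0 w5=1 w3=1 w1=0 w2=1 w4=1 clk=0 w7=0
t2.Δ0 w6=0 w0=0 w5=1 w3=1 w1=0 w2=1 w4=1 clk=0 w7=0
t2.Δ1 w6=0 w0=0 w5=1 w3=1 w1=0 w2=1 w4=1 clk=1 w7=0
t2.Δ2 w6=0 w0=0 w5=0 w3=1 w1=0 w2=1 w4=1 clk=1 w7=0
t2.Δ3 w6=0 w0=0 w5=0 w3=1 w1=1 w2=0 w4=1 clk=1 w7=0
t2.Δ4 w6=0 w0=0 w5=0 w3=1 w1=0 w2=0 w4=0 clk=1 w7=0
t2.Δ5 w6=0 w0=0 w5=0 w3=0 w1=0 w2=0 w4=0 clk=1 w7=0
t3.Δ0 w6=0 w0=0 w5=0 w3=0 w1=0 w2=0 w4=0 clk=1 w7=0
t3.Δ1 w6=0 w0=0 w5=0 w3=0 w1=0 w2=0 w4=0 clk=0 w7=0
t4.Δ0 w6=0 w0=0 w5=0 w3=0 w1=0 w2=0 w4=0 clk=0 w7=0
t4.Δ1 w6=0 w0=0 w5=0 w3=0 w1=0 w2=0 w4=0 clk=1 w7=0

2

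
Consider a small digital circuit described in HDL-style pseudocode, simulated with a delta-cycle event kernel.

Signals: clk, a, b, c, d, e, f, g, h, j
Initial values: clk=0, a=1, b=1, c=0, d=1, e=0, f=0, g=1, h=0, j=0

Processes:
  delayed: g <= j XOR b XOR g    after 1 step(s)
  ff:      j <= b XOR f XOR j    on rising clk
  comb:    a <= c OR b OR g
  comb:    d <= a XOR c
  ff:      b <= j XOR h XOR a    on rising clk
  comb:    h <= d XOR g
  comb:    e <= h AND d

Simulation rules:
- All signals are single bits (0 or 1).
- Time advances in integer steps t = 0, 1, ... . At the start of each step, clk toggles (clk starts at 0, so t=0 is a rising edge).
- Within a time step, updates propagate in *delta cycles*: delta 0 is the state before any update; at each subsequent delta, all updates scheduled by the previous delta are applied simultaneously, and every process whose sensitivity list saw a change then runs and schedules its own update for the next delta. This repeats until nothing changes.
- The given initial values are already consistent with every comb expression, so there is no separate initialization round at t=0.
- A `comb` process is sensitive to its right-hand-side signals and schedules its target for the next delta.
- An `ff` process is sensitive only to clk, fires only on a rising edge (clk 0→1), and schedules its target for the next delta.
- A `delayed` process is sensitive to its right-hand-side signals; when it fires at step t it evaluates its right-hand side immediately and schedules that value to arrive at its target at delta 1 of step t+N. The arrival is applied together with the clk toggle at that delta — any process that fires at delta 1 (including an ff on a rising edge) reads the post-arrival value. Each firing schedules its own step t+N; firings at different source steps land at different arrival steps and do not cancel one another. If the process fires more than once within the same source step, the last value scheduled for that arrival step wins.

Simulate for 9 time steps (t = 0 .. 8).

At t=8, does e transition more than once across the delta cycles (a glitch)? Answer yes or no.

yes

[bits: d,clk,c,j,g,f,e,b,h,a]
t=0: Δ0=1000100101 Δ1=1100100101 Δ2=1101100101 | 2Δ
t=1: Δ0=1101100101 Δ1=1001100101 | 1Δ
t=2: Δ0=1001100101 Δ1=1101100101 Δ2=1100100001 | 2Δ
t=3: Δ0=1100100001 Δ1=1000100001 | 1Δ
t=4: Δ0=1000100001 Δ1=1100100001 Δ2=1100100101 | 2Δ
t=5: Δ0=1100100101 Δ1=1000000101 Δ2=1000000111 Δ3=1000001111 | 3Δ
t=6: Δ0=1000001111 Δ1=1100101111 Δ2=1101101001 Δ3=1101100001 | 3Δ
t=7: Δ0=1101100001 Δ1=1001000001 Δ2=1001000010 Δ3=0001001010 Δ4=0001000000 | 4Δ
t=8: Δ0=0001000000 Δ1=0101100000 Δ2=0101100111 Δ3=1101100111 Δ4=1101101101 Δ5=1101100101 | 5Δ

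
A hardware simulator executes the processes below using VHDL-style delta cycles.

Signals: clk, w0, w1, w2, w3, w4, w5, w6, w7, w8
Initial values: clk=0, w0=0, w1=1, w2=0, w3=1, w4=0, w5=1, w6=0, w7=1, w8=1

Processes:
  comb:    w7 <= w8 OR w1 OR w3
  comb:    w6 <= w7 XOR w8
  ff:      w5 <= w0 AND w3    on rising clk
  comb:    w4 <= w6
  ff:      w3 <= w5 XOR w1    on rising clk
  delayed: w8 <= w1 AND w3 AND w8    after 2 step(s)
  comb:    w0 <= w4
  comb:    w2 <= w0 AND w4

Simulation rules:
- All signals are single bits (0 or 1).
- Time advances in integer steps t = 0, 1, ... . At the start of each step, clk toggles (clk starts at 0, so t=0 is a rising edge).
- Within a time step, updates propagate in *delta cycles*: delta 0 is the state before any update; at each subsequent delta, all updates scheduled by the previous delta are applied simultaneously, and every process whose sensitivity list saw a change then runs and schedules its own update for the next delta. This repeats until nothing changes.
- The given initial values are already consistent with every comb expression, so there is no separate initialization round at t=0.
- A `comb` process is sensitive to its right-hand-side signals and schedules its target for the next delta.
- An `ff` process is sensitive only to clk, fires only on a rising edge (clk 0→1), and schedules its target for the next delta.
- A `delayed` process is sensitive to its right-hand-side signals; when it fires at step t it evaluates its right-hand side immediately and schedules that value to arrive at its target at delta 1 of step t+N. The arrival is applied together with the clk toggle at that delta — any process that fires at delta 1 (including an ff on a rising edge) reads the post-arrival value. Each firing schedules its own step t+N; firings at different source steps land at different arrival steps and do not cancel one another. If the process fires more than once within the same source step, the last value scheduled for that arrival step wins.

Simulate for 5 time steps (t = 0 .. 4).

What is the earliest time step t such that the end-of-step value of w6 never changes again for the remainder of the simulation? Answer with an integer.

2

t0.Δ0 w0=0 w1=1 w7=1 w5=1 w6=0 w8=1 w4=0 w2=0 w3=1 clk=0
t0.Δ1 w0=0 w1=1 w7=1 w5=1 w6=0 w8=1 w4=0 w2=0 w3=1 clk=1
t0.Δ2 w0=0 w1=1 w7=1 w5=0 w6=0 w8=1 w4=0 w2=0 w3=0 clk=1
t1.Δ0 w0=0 w1=1 w7=1 w5=0 w6=0 w8=1 w4=0 w2=0 w3=0 clk=1
t1.Δ1 w0=0 w1=1 w7=1 w5=0 w6=0 w8=1 w4=0 w2=0 w3=0 clk=0
t2.Δ0 w0=0 w1=1 w7=1 w5=0 w6=0 w8=1 w4=0 w2=0 w3=0 clk=0
t2.Δ1 w0=0 w1=1 w7=1 w5=0 w6=0 w8=0 w4=0 w2=0 w3=0 clk=1
t2.Δ2 w0=0 w1=1 w7=1 w5=0 w6=1 w8=0 w4=0 w2=0 w3=1 clk=1
t2.Δ3 w0=0 w1=1 w7=1 w5=0 w6=1 w8=0 w4=1 w2=0 w3=1 clk=1
t2.Δ4 w0=1 w1=1 w7=1 w5=0 w6=1 w8=0 w4=1 w2=0 w3=1 clk=1
t2.Δ5 w0=1 w1=1 w7=1 w5=0 w6=1 w8=0 w4=1 w2=1 w3=1 clk=1
t3.Δ0 w0=1 w1=1 w7=1 w5=0 w6=1 w8=0 w4=1 w2=1 w3=1 clk=1
t3.Δ1 w0=1 w1=1 w7=1 w5=0 w6=1 w8=0 w4=1 w2=1 w3=1 clk=0
t4.Δ0 w0=1 w1=1 w7=1 w5=0 w6=1 w8=0 w4=1 w2=1 w3=1 clk=0
t4.Δ1 w0=1 w1=1 w7=1 w5=0 w6=1 w8=0 w4=1 w2=1 w3=1 clk=1
t4.Δ2 w0=1 w1=1 w7=1 w5=1 w6=1 w8=0 w4=1 w2=1 w3=1 clk=1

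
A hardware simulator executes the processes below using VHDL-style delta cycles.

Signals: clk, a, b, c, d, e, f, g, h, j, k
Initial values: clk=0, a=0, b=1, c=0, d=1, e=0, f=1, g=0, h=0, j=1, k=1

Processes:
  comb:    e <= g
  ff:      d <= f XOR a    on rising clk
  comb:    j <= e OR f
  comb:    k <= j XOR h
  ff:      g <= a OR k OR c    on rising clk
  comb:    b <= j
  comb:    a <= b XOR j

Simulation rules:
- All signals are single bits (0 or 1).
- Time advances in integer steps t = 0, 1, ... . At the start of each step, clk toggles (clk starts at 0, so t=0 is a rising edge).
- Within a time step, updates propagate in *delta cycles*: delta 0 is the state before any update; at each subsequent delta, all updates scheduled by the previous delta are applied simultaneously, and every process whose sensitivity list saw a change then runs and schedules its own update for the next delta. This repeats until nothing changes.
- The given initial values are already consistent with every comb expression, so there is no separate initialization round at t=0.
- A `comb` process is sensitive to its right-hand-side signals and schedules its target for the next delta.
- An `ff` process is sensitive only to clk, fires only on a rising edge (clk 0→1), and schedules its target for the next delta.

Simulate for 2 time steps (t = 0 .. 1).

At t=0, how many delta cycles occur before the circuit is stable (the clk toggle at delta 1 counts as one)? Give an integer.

[bits: f,j,a,k,clk,e,c,g,b,d,h]
t=0: Δ0=11010000110 Δ1=11011000110 Δ2=11011001110 Δ3=11011101110 | 3Δ
t=1: Δ0=11011101110 Δ1=11010101110 | 1Δ

3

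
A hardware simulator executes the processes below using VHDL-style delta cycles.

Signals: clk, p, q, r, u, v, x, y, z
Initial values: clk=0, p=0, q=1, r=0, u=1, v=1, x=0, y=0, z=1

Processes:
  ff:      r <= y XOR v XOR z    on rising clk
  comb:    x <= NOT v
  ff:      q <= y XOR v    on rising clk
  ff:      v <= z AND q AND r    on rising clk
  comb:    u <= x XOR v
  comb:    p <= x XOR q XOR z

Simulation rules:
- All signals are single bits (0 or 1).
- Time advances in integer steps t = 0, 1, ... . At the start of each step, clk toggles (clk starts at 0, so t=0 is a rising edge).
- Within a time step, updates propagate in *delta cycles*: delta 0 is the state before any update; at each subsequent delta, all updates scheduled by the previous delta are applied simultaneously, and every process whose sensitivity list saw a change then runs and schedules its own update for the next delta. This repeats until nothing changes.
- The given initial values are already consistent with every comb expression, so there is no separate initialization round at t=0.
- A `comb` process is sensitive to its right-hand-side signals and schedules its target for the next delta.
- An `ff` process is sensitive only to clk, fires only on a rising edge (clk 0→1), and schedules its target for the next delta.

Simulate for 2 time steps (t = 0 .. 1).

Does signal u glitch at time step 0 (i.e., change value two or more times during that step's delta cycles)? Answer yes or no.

[bits: p,y,v,clk,u,q,z,r,x]
t=0: Δ0=001011100 Δ1=001111100 Δ2=000111100 Δ3=000101101 Δ4=100111101 | 4Δ
t=1: Δ0=100111101 Δ1=100011101 | 1Δ

yes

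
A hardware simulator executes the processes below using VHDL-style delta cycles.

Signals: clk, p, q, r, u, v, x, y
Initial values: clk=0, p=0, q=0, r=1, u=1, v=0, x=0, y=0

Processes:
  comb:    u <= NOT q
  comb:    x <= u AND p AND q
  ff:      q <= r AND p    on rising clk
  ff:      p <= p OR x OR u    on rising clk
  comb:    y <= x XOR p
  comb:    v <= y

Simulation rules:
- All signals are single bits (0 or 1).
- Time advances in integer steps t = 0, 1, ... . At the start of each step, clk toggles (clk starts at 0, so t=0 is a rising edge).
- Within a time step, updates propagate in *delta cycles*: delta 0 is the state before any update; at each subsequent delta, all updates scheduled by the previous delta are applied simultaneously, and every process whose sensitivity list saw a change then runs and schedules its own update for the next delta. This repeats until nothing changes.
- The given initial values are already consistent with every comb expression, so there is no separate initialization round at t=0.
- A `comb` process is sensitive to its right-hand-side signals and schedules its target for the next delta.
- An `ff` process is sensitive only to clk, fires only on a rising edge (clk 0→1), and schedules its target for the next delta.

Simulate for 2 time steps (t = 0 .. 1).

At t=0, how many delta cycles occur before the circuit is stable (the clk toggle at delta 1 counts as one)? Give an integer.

4

t0.Δ0 x=0 v=0 q=0 r=1 clk=0 y=0 p=0 u=1
t0.Δ1 x=0 v=0 q=0 r=1 clk=1 y=0 p=0 u=1
t0.Δ2 x=0 v=0 q=0 r=1 clk=1 y=0 p=1 u=1
t0.Δ3 x=0 v=0 q=0 r=1 clk=1 y=1 p=1 u=1
t0.Δ4 x=0 v=1 q=0 r=1 clk=1 y=1 p=1 u=1
t1.Δ0 x=0 v=1 q=0 r=1 clk=1 y=1 p=1 u=1
t1.Δ1 x=0 v=1 q=0 r=1 clk=0 y=1 p=1 u=1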